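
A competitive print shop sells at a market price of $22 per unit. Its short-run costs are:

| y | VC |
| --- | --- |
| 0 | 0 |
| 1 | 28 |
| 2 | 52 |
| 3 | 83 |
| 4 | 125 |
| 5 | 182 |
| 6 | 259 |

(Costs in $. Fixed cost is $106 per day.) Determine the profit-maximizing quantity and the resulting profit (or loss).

y = 0 (shut down); profit = -$106

Compute π = P·y − TC at each output: y=0: -106; y=1: -112; y=2: -114; y=3: -123; y=4: -143; y=5: -178; y=6: -233.
Profit is highest at y = 0. Equivalently, the lowest AVC in the table is 52/2 ≈ $26 at y = 2, and P = $22 falls below it — price never covers variable cost, so the firm shuts down and loses only its fixed cost.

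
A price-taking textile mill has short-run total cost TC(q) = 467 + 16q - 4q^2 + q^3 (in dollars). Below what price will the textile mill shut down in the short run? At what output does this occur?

$12 per unit, at q = 2

The shutdown price is the minimum of AVC. VC = 16q - 4q^2 + q^3, so AVC = 16 - 4q + q^2.
dAVC/dq = -4 + 2q = 0 gives q = 2. min AVC = 16 - 4·2 + 2^2 = 12.
So the shutdown price is $12.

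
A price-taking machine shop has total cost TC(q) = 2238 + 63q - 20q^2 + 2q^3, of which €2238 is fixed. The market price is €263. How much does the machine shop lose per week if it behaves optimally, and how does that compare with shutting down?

Profit = -€238 at q = 10

AVC = 63 - 20q + 2q^2; min AVC = €13 at q = 5. Since P = €263 ≥ min AVC, the firm produces.
MC = 63 - 40q + 6q^2. Setting P = MC and taking the root on the rising branch gives q* = 10.
TR = 263·10 = 2630. TC = 2238 + 630 = 2868. Profit = 2630 − 2868 = -€238.
By producing, the firm covers all variable cost plus €2000 of fixed cost; shutting down would lose the full €2238.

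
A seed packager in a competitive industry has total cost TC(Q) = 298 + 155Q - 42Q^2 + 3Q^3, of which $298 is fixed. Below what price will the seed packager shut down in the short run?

Short-run supply begins at min AVC. From VC = 155Q - 42Q^2 + 3Q^3, AVC = 155 - 42Q + 3Q^2.
dAVC/dQ = -42 + 6Q = 0 gives Q = 7. min AVC = 155 - 42·7 + 3·7^2 = 8.
The firm shuts down for any P below $8.

$8 per unit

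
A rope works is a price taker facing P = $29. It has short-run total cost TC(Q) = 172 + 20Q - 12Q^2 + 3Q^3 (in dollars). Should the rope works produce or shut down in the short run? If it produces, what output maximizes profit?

Variable cost is VC = 20Q - 12Q^2 + 3Q^3, so AVC = VC/Q = 20 - 12Q + 3Q^2 and MC = dTC/dQ = 20 - 24Q + 9Q^2.
AVC hits its minimum where MC = AVC, at Q = 2, giving min AVC = 20 - 12·2 + 3·2^2 = $8.
P = $29 exceeds min AVC = $8, so the firm stays open.
Solving P = MC: -9 - 24Q + 9Q^2 = 0 ⇒ Q = -1/3 or 3. On the upward-sloping branch, Q* = 3.
Check: AVC at Q = 3 is $11 ≤ P, so revenue covers variable cost.
Profit = P·Q − TC = 29·3 − 205 = -$118, a loss, but smaller than the $172 fixed cost the firm would lose by shutting down.

Produce at Q = 3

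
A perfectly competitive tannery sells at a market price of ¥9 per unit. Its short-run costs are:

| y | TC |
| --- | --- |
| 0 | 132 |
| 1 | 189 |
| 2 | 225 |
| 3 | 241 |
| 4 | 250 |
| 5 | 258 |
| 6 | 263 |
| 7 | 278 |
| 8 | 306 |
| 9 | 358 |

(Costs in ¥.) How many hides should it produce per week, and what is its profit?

Profit at each row (π = 9y − TC): y=0: -132; y=1: -180; y=2: -207; y=3: -214; y=4: -214; y=5: -213; y=6: -209; y=7: -215; y=8: -234; y=9: -277.
Profit is highest at y = 0. Equivalently, the lowest AVC in the table is 146/7 ≈ ¥20.86 at y = 7, and P = ¥9 falls below it — price never covers variable cost, so the firm shuts down and loses only its fixed cost.

y = 0 (shut down); profit = -¥132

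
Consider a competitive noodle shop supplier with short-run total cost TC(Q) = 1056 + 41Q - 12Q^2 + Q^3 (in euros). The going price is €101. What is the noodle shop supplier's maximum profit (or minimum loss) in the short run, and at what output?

Profit = -€256 at Q = 10

AVC = 41 - 12Q + Q^2; min AVC = €5 at Q = 6. Since P = €101 ≥ min AVC, the firm produces.
With MC = 41 - 24Q + 3Q^2, P = MC on the upward-sloping part at Q* = 10.
TR = 101·10 = 1010. TC = 1056 + 210 = 1266. Profit = 1010 − 1266 = -€256.
Shutting down would mean losing the fixed cost of €1056, so operating at a loss of €256 is better by €800.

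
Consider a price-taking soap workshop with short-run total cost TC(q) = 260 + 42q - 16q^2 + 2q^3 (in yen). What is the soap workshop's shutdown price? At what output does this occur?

¥10 per unit, at q = 4

Short-run supply begins at min AVC. From VC = 42q - 16q^2 + 2q^3, AVC = 42 - 16q + 2q^2.
At the minimum of AVC, MC = AVC. MC = 42 - 32q + 6q^2; setting MC = AVC gives 4q^2 - 16q = 0, so q = 4. min AVC = 10.
For P < ¥10 the firm produces nothing.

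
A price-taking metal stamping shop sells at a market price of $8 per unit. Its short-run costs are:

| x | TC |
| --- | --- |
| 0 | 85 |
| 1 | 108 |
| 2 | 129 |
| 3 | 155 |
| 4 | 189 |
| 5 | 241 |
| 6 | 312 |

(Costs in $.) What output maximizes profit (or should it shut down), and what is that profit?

x = 0 (shut down); profit = -$85

Compute π = P·x − TC at each output: x=0: -85; x=1: -100; x=2: -113; x=3: -131; x=4: -157; x=5: -201; x=6: -264.
Profit is highest at x = 0. Equivalently, the lowest AVC in the table is 44/2 ≈ $22 at x = 2, and P = $8 falls below it — price never covers variable cost, so the firm shuts down and loses only its fixed cost.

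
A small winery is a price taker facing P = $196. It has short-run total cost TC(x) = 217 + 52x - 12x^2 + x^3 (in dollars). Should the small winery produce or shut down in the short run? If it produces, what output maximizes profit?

Variable cost is VC = 52x - 12x^2 + x^3, so AVC = VC/x = 52 - 12x + x^2 and MC = dTC/dx = 52 - 24x + 3x^2.
The AVC parabola has its vertex at x = 12/2 = 6, where AVC = 52 - 12·6 + 6^2 = $16.
P = $196 exceeds min AVC = $16, so the firm stays open.
Solving P = MC: -144 - 24x + 3x^2 = 0 ⇒ x = -4 or 12. On the upward-sloping branch, x* = 12.
Check: AVC at x = 12 is $52 ≤ P, so revenue covers variable cost.
Profit = P·x − TC = 196·12 − 841 = $1511.

Produce at x = 12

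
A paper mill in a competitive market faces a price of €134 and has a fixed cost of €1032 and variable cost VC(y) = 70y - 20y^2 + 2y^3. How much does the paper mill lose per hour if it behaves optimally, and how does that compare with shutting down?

AVC = 70 - 20y + 2y^2 has its minimum €20 at y = 5; price €134 clears that bar, so the firm operates.
With MC = 70 - 40y + 6y^2, P = MC on the upward-sloping part at y* = 8.
TR = 134·8 = 1072. TC = 1032 + 304 = 1336. Profit = 1072 − 1336 = -€264.
Shutting down would mean losing the fixed cost of €1032, so operating at a loss of €264 is better by €768.

Profit = -€264 at y = 8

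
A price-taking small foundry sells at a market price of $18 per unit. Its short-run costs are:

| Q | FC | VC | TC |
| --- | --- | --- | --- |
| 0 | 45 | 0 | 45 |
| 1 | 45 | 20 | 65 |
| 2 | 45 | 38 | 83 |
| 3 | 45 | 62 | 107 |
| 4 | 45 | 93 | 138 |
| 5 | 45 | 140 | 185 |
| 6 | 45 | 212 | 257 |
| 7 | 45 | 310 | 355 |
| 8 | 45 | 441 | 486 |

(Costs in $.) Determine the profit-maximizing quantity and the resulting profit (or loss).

Tabulate TR − TC: Q=0: -45; Q=1: -47; Q=2: -47; Q=3: -53; Q=4: -66; Q=5: -95; Q=6: -149; Q=7: -229; Q=8: -342.
Profit is highest at Q = 0. Equivalently, the lowest AVC in the table is 38/2 ≈ $19 at Q = 2, and P = $18 falls below it — price never covers variable cost, so the firm shuts down and loses only its fixed cost.

Q = 0 (shut down); profit = -$45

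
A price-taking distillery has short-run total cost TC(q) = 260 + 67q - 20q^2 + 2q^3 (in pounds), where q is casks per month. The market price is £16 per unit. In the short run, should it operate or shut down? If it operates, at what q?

Strip out fixed cost: VC = 67q - 20q^2 + 2q^3. Then AVC = 67 - 20q + 2q^2 and MC = 67 - 40q + 6q^2.
AVC hits its minimum where MC = AVC, at q = 5, giving min AVC = 67 - 20·5 + 2·5^2 = £17.
Since P = £16 < min AVC = £17, price fails to cover variable cost at any output.
Shutting down limits the loss to fixed cost, £260.

Shut down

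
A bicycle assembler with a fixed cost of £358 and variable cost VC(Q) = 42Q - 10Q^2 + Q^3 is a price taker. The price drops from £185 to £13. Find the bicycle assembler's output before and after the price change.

MC = 42 - 20Q + 3Q^2; the shutdown threshold is min AVC = £17 (at Q = 5).
With P = £185 above the shutdown price, P = MC gives Q = 11.
At P = £13 < min AVC = £17, price no longer covers variable cost at any output, so the firm shuts down: Q = 0.

Output falls from 11 to 0 (the firm shuts down)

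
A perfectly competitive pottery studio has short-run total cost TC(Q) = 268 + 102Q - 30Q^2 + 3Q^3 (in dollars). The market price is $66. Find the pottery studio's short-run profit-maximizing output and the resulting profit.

AVC = 102 - 30Q + 3Q^2 has its minimum $27 at Q = 5; price $66 clears that bar, so the firm operates.
With MC = 102 - 60Q + 9Q^2, P = MC on the upward-sloping part at Q* = 6.
TR = 66·6 = 396. TC = 268 + 180 = 448. Profit = 396 − 448 = -$52.
Shutting down would mean losing the fixed cost of $268, so operating at a loss of $52 is better by $216.

Profit = -$52 at Q = 6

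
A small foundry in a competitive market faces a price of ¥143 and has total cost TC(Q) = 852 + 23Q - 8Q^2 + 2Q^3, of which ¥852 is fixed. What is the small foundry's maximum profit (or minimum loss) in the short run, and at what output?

Profit = -¥276 at Q = 6

AVC = 23 - 8Q + 2Q^2 has its minimum ¥15 at Q = 2; price ¥143 clears that bar, so the firm operates.
With MC = 23 - 16Q + 6Q^2, P = MC on the upward-sloping part at Q* = 6.
TR = 143·6 = 858. TC = 852 + 282 = 1134. Profit = 858 − 1134 = -¥276.
Shutting down would mean losing the fixed cost of ¥852, so operating at a loss of ¥276 is better by ¥576.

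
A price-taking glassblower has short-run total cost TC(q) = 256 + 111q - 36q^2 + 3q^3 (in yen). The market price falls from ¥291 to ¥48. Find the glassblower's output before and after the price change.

MC = 111 - 72q + 9q^2; the shutdown threshold is min AVC = ¥3 (at q = 6).
With P = ¥291 above the shutdown price, P = MC gives q = 10.
At P = ¥48 ≥ min AVC, set P = MC: q = 7. The firm stays open but cuts output.

Output falls from 10 to 7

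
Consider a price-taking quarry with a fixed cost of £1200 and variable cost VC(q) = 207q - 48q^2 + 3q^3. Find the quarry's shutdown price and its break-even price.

Shutdown price = min AVC. AVC = 207 - 48q + 3q^2, with vertex at q = 8 and minimum £15.
ATC = 1200/q + 207 - 48q + 3q^2. Setting dATC/dq = −1200/q^2 − 48 + 6q = 0 gives q = 10 (since 6·10^3 − 48·10^2 = 1200).
min ATC = 1200/10 + 207 − 48·10 + 3·10^2 = £147. That is the break-even price.
Between these two prices the firm operates at a loss; above £147 it earns a profit.

Shutdown price = £15; break-even price = £147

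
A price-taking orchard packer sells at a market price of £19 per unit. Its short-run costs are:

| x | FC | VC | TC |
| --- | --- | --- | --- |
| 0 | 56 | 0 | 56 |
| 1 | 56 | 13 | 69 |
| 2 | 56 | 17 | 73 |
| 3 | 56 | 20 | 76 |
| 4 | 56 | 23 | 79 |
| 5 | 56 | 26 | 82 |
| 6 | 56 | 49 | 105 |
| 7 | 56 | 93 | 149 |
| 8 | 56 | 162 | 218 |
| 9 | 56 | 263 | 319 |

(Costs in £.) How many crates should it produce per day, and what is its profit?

x = 5; profit = £13

Compute π = P·x − TC at each output: x=0: -56; x=1: -50; x=2: -35; x=3: -19; x=4: -3; x=5: 13; x=6: 9; x=7: -16; x=8: -66; x=9: -148.
Profit is maximized at x = 5. AVC there is 26/5 = £5.20 ≤ P, so producing beats shutting down (which would give -£56).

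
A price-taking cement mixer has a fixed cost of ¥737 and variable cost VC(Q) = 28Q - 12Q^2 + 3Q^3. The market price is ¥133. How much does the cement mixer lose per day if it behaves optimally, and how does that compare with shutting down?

AVC = 28 - 12Q + 3Q^2 has its minimum ¥16 at Q = 2; price ¥133 clears that bar, so the firm operates.
With MC = 28 - 24Q + 9Q^2, P = MC on the upward-sloping part at Q* = 5.
TR = 133·5 = 665. TC = 737 + 215 = 952. Profit = 665 − 952 = -¥287.
Shutting down would mean losing the fixed cost of ¥737, so operating at a loss of ¥287 is better by ¥450.

Profit = -¥287 at Q = 5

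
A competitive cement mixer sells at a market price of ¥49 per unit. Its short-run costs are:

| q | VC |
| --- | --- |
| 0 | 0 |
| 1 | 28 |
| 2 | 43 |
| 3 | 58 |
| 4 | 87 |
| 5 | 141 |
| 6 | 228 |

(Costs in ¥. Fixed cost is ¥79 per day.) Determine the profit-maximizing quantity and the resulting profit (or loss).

q = 4; profit = ¥30

Profit at each row (π = 49q − TC): q=0: -79; q=1: -58; q=2: -24; q=3: 10; q=4: 30; q=5: 25; q=6: -13.
Profit is maximized at q = 4. AVC there is 87/4 = ¥21.75 ≤ P, so producing beats shutting down (which would give -¥79).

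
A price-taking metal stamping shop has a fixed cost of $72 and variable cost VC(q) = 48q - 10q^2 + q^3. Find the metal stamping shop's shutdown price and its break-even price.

Shutdown price = min AVC. AVC = 48 - 10q + q^2, with vertex at q = 5 and minimum $23.
ATC = 72/q + 48 - 10q + q^2. Setting dATC/dq = −72/q^2 − 10 + 2q = 0 gives q = 6 (since 2·6^3 − 10·6^2 = 72).
min ATC = 72/6 + 48 − 10·6 + 6^2 = $36. That is the break-even price.
Between these two prices the firm operates at a loss; above $36 it earns a profit.

Shutdown price = $23; break-even price = $36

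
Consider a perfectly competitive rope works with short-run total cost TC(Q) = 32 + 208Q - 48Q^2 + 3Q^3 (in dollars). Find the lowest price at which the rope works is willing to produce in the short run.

$16 per unit

Short-run supply begins at min AVC. From VC = 208Q - 48Q^2 + 3Q^3, AVC = 208 - 48Q + 3Q^2.
dAVC/dQ = -48 + 6Q = 0 gives Q = 8. min AVC = 208 - 48·8 + 3·8^2 = 16.
For P < $16 the firm produces nothing.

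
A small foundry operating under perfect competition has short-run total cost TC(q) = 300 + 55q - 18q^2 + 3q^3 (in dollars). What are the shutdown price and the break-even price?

Shutdown price = $28; break-even price = $100

Shutdown price = min AVC. AVC = 55 - 18q + 3q^2, with vertex at q = 3 and minimum $28.
ATC = 300/q + 55 - 18q + 3q^2. Setting dATC/dq = −300/q^2 − 18 + 6q = 0 gives q = 5 (since 6·5^3 − 18·5^2 = 300).
min ATC = 300/5 + 55 − 18·5 + 3·5^2 = $100. That is the break-even price.
For $28 ≤ P < $100 the firm produces at a loss; below $28 it shuts down.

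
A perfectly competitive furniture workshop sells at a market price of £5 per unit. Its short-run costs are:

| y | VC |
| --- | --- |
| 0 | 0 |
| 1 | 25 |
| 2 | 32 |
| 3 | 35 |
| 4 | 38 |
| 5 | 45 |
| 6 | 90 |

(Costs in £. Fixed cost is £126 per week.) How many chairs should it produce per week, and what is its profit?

y = 0 (shut down); profit = -£126

Compute π = P·y − TC at each output: y=0: -126; y=1: -146; y=2: -148; y=3: -146; y=4: -144; y=5: -146; y=6: -186.
Profit is highest at y = 0. Equivalently, the lowest AVC in the table is 45/5 ≈ £9 at y = 5, and P = £5 falls below it — price never covers variable cost, so the firm shuts down and loses only its fixed cost.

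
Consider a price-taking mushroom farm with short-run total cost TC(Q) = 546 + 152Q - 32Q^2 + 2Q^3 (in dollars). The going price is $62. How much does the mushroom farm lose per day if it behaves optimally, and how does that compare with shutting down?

Profit = -$222 at Q = 9

AVC = 152 - 32Q + 2Q^2 has its minimum $24 at Q = 8; price $62 clears that bar, so the firm operates.
MC = 152 - 64Q + 6Q^2. Setting P = MC and taking the root on the rising branch gives Q* = 9.
TR = 62·9 = 558. TC = 546 + 234 = 780. Profit = 558 − 780 = -$222.
Shutting down would mean losing the fixed cost of $546, so operating at a loss of $222 is better by $324.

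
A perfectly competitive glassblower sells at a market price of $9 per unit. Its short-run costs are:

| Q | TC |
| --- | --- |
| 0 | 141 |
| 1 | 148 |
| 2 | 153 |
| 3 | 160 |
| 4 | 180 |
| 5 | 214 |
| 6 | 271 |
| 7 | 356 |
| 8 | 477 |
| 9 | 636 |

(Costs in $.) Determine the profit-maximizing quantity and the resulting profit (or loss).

Q = 3; profit = -$133

Profit at each row (π = 9Q − TC): Q=0: -141; Q=1: -139; Q=2: -135; Q=3: -133; Q=4: -144; Q=5: -169; Q=6: -217; Q=7: -293; Q=8: -405; Q=9: -555.
Profit is maximized at Q = 3. AVC there is 19/3 = $6.33 ≤ P, so producing beats shutting down (which would give -$141).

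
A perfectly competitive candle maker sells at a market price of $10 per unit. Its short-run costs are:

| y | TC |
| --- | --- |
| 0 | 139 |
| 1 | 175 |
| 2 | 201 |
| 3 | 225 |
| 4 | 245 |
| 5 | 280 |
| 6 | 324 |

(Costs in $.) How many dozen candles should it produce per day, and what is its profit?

Compute π = P·y − TC at each output: y=0: -139; y=1: -165; y=2: -181; y=3: -195; y=4: -205; y=5: -230; y=6: -264.
Profit is highest at y = 0. Equivalently, the lowest AVC in the table is 106/4 ≈ $26.50 at y = 4, and P = $10 falls below it — price never covers variable cost, so the firm shuts down and loses only its fixed cost.

y = 0 (shut down); profit = -$139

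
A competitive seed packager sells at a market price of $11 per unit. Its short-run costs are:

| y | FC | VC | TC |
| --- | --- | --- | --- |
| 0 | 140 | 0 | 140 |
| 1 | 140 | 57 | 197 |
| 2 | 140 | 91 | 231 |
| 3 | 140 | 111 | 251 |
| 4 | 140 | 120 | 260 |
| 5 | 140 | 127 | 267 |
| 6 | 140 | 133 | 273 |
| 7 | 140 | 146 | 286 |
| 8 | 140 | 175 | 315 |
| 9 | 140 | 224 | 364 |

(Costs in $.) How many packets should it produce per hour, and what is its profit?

Compute π = P·y − TC at each output: y=0: -140; y=1: -186; y=2: -209; y=3: -218; y=4: -216; y=5: -212; y=6: -207; y=7: -209; y=8: -227; y=9: -265.
Profit is highest at y = 0. Equivalently, the lowest AVC in the table is 146/7 ≈ $20.86 at y = 7, and P = $11 falls below it — price never covers variable cost, so the firm shuts down and loses only its fixed cost.

y = 0 (shut down); profit = -$140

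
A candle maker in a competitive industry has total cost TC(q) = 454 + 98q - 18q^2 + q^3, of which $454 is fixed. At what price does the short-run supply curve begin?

The shutdown price is the minimum of AVC. VC = 98q - 18q^2 + q^3, so AVC = 98 - 18q + q^2.
At the minimum of AVC, MC = AVC. MC = 98 - 36q + 3q^2; setting MC = AVC gives 2q^2 - 18q = 0, so q = 9. min AVC = 17.
For P < $17 the firm produces nothing.

$17 per unit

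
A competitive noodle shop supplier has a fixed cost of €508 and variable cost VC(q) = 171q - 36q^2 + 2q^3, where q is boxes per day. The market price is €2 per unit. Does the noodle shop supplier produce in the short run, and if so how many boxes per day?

Strip out fixed cost: VC = 171q - 36q^2 + 2q^3. Then AVC = 171 - 36q + 2q^2 and MC = 171 - 72q + 6q^2.
AVC hits its minimum where MC = AVC, at q = 9, giving min AVC = 171 - 36·9 + 2·9^2 = €9.
With P < min AVC (€2 < €9), every unit sold adds to the loss.
The firm minimizes its loss by shutting down and losing only its fixed cost of €508.

Shut down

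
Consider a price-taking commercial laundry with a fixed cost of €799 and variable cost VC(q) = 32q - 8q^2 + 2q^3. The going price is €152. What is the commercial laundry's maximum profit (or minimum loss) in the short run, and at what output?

AVC = 32 - 8q + 2q^2; min AVC = €24 at q = 2. Since P = €152 ≥ min AVC, the firm produces.
MC = 32 - 16q + 6q^2. Setting P = MC and taking the root on the rising branch gives q* = 6.
TR = 152·6 = 912. TC = 799 + 336 = 1135. Profit = 912 − 1135 = -€223.
That loss of €223 beats the €799 the firm would lose by shutting down; producing recovers €576 of fixed cost.

Profit = -€223 at q = 6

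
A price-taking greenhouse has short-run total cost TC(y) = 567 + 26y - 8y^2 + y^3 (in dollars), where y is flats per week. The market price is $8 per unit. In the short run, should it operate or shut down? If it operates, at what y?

Shut down

Variable cost is VC = 26y - 8y^2 + y^3, so AVC = VC/y = 26 - 8y + y^2 and MC = dTC/dy = 26 - 16y + 3y^2.
AVC hits its minimum where MC = AVC, at y = 4, giving min AVC = 26 - 8·4 + 4^2 = $10.
Since P = $8 < min AVC = $10, price fails to cover variable cost at any output.
Best response: produce nothing and absorb the $567 fixed cost.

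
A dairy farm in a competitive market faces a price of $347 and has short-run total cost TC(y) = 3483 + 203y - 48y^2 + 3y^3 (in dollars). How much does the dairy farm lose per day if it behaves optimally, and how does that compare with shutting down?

Profit = -$27 at y = 12

AVC = 203 - 48y + 3y^2; min AVC = $11 at y = 8. Since P = $347 ≥ min AVC, the firm produces.
With MC = 203 - 96y + 9y^2, P = MC on the upward-sloping part at y* = 12.
TR = 347·12 = 4164. TC = 3483 + 708 = 4191. Profit = 4164 − 4191 = -$27.
By producing, the firm covers all variable cost plus $3456 of fixed cost; shutting down would lose the full $3483.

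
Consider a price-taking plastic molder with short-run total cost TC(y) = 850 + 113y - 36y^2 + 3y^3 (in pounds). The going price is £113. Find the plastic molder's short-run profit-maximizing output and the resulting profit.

AVC = 113 - 36y + 3y^2 has its minimum £5 at y = 6; price £113 clears that bar, so the firm operates.
MC = 113 - 72y + 9y^2. Setting P = MC and taking the root on the rising branch gives y* = 8.
TR = 113·8 = 904. TC = 850 + 136 = 986. Profit = 904 − 986 = -£82.
Shutting down would mean losing the fixed cost of £850, so operating at a loss of £82 is better by £768.

Profit = -£82 at y = 8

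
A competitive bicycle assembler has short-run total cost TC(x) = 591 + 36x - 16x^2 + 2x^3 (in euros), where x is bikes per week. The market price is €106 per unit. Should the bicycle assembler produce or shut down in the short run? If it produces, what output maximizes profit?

Produce at x = 7

Variable cost is VC = 36x - 16x^2 + 2x^3, so AVC = VC/x = 36 - 16x + 2x^2 and MC = dTC/dx = 36 - 32x + 6x^2.
AVC is minimized where dAVC/dx = -16 + 4x = 0, at x = 4; min AVC = 36 - 16·4 + 2·4^2 = €4.
P = €106 exceeds min AVC = €4, so the firm stays open.
P = MC gives -70 - 32x + 6x^2 = 0, with roots -5/3 and 7. Take the larger (rising MC): x* = 7.
Check: AVC at x = 7 is €22 ≤ P, so revenue covers variable cost.
Profit = P·x − TC = 106·7 − 745 = -€3, a loss, but smaller than the €591 fixed cost the firm would lose by shutting down.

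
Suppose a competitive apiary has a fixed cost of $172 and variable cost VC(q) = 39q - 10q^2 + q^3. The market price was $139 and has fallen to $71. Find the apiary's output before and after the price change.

Output falls from 10 to 8

MC = 39 - 20q + 3q^2; the shutdown threshold is min AVC = $14 (at q = 5).
At P = $139 ≥ min AVC, set P = MC on the rising branch: q = 10.
At P = $71 ≥ min AVC, set P = MC: q = 8. The firm stays open but cuts output.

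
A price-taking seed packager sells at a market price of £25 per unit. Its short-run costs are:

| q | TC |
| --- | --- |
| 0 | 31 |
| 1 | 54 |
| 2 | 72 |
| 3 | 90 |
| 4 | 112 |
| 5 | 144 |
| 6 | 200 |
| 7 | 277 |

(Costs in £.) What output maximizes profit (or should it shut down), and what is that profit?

q = 4; profit = -£12

Profit at each row (π = 25q − TC): q=0: -31; q=1: -29; q=2: -22; q=3: -15; q=4: -12; q=5: -19; q=6: -50; q=7: -102.
Profit is maximized at q = 4. AVC there is 81/4 = £20.25 ≤ P, so producing beats shutting down (which would give -£31).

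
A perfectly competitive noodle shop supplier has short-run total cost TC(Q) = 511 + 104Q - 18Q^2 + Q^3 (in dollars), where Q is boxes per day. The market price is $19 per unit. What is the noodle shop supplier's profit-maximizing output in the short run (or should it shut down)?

Strip out fixed cost: VC = 104Q - 18Q^2 + Q^3. Then AVC = 104 - 18Q + Q^2 and MC = 104 - 36Q + 3Q^2.
AVC hits its minimum where MC = AVC, at Q = 9, giving min AVC = 104 - 18·9 + 9^2 = $23.
Since P = $19 < min AVC = $23, price fails to cover variable cost at any output.
Best response: produce nothing and absorb the $511 fixed cost.

Shut down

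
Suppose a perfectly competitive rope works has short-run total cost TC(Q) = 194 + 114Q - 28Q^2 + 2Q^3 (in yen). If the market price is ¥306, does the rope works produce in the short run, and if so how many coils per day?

Produce at Q = 12

From TC, MC = TC'(Q) = 114 - 56Q + 6Q^2 and AVC = VC/Q = 114 - 28Q + 2Q^2.
AVC is minimized where dAVC/dQ = -28 + 4Q = 0, at Q = 7; min AVC = 114 - 28·7 + 2·7^2 = ¥16.
Since P = ¥306 ≥ min AVC = ¥16, price covers variable cost and the firm should produce.
P = MC gives -192 - 56Q + 6Q^2 = 0, with roots -8/3 and 12. Take the larger (rising MC): Q* = 12.
Check: AVC at Q = 12 is ¥66 ≤ P, so revenue covers variable cost.
Profit = P·Q − TC = 306·12 − 986 = ¥2686.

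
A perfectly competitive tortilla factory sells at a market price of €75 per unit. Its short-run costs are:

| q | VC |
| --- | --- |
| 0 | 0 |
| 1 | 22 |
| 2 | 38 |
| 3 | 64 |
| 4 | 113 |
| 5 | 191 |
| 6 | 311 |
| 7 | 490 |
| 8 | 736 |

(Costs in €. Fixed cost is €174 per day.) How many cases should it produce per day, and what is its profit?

q = 4; profit = €13

Tabulate TR − TC: q=0: -174; q=1: -121; q=2: -62; q=3: -13; q=4: 13; q=5: 10; q=6: -35; q=7: -139; q=8: -310.
Profit is maximized at q = 4. AVC there is 113/4 = €28.25 ≤ P, so producing beats shutting down (which would give -€174).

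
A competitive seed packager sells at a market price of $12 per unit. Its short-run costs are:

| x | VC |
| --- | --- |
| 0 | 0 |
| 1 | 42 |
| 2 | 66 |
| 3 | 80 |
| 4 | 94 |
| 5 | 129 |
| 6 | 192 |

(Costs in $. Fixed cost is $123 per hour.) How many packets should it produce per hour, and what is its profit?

Compute π = P·x − TC at each output: x=0: -123; x=1: -153; x=2: -165; x=3: -167; x=4: -169; x=5: -192; x=6: -243.
Profit is highest at x = 0. Equivalently, the lowest AVC in the table is 94/4 ≈ $23.50 at x = 4, and P = $12 falls below it — price never covers variable cost, so the firm shuts down and loses only its fixed cost.

x = 0 (shut down); profit = -$123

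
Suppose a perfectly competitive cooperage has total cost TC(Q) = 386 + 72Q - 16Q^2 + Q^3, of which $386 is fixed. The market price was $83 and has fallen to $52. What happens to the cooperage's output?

Output falls from 11 to 10

MC = 72 - 32Q + 3Q^2; the shutdown threshold is min AVC = $8 (at Q = 8).
With P = $83 above the shutdown price, P = MC gives Q = 11.
At P = $52 ≥ min AVC, set P = MC: Q = 10. The firm stays open but cuts output.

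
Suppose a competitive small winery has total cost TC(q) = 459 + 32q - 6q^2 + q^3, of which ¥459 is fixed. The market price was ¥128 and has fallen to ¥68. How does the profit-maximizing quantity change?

Output falls from 8 to 6

MC = 32 - 12q + 3q^2; the shutdown threshold is min AVC = ¥23 (at q = 3).
With P = ¥128 above the shutdown price, P = MC gives q = 8.
At P = ¥68 ≥ min AVC, set P = MC: q = 6. The firm stays open but cuts output.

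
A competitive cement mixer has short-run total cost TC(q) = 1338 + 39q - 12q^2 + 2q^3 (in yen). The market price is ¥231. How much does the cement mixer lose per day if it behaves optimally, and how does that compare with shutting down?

AVC = 39 - 12q + 2q^2; min AVC = ¥21 at q = 3. Since P = ¥231 ≥ min AVC, the firm produces.
MC = 39 - 24q + 6q^2. Setting P = MC and taking the root on the rising branch gives q* = 8.
TR = 231·8 = 1848. TC = 1338 + 568 = 1906. Profit = 1848 − 1906 = -¥58.
Shutting down would mean losing the fixed cost of ¥1338, so operating at a loss of ¥58 is better by ¥1280.

Profit = -¥58 at q = 8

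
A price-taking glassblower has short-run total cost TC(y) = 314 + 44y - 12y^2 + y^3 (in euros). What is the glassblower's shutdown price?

The shutdown price is the minimum of AVC. VC = 44y - 12y^2 + y^3, so AVC = 44 - 12y + y^2.
At the minimum of AVC, MC = AVC. MC = 44 - 24y + 3y^2; setting MC = AVC gives 2y^2 - 12y = 0, so y = 6. min AVC = 8.
So the shutdown price is €8.

€8 per unit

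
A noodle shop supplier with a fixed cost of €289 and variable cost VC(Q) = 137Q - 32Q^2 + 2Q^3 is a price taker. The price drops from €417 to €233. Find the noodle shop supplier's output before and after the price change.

Output falls from 14 to 12

AVC = 137 - 32Q + 2Q^2, minimized at Q = 8 where min AVC = €9. MC = 137 - 64Q + 6Q^2.
With P = €417 above the shutdown price, P = MC gives Q = 14.
At P = €233 ≥ min AVC, set P = MC: Q = 12. The firm stays open but cuts output.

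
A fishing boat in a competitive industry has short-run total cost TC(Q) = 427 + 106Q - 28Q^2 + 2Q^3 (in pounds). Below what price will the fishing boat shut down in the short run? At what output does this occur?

The shutdown price is the minimum of AVC. VC = 106Q - 28Q^2 + 2Q^3, so AVC = 106 - 28Q + 2Q^2.
At the minimum of AVC, MC = AVC. MC = 106 - 56Q + 6Q^2; setting MC = AVC gives 4Q^2 - 28Q = 0, so Q = 7. min AVC = 8.
The firm shuts down for any P below £8.

£8 per unit, at Q = 7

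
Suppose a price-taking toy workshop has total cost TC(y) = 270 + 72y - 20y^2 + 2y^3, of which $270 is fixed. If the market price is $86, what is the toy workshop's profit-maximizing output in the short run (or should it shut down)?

Produce at y = 7

From TC, MC = TC'(y) = 72 - 40y + 6y^2 and AVC = VC/y = 72 - 20y + 2y^2.
AVC hits its minimum where MC = AVC, at y = 5, giving min AVC = 72 - 20·5 + 2·5^2 = $22.
P = $86 exceeds min AVC = $22, so the firm stays open.
P = MC gives -14 - 40y + 6y^2 = 0, with roots -1/3 and 7. Take the larger (rising MC): y* = 7.
Check: AVC at y = 7 is $30 ≤ P, so revenue covers variable cost.
Profit = P·y − TC = 86·7 − 480 = $122.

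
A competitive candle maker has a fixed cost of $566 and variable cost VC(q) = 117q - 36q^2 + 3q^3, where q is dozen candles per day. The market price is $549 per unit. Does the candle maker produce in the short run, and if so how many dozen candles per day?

Produce at q = 12

Variable cost is VC = 117q - 36q^2 + 3q^3, so AVC = VC/q = 117 - 36q + 3q^2 and MC = dTC/dq = 117 - 72q + 9q^2.
AVC hits its minimum where MC = AVC, at q = 6, giving min AVC = 117 - 36·6 + 3·6^2 = $9.
Since P = $549 ≥ min AVC = $9, price covers variable cost and the firm should produce.
P = MC gives -432 - 72q + 9q^2 = 0, with roots -4 and 12. Take the larger (rising MC): q* = 12.
Check: AVC at q = 12 is $117 ≤ P, so revenue covers variable cost.
Profit = P·q − TC = 549·12 − 1970 = $4618.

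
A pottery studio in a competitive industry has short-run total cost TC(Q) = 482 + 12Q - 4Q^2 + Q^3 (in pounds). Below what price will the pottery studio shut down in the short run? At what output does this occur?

£8 per unit, at Q = 2

The firm shuts down when price falls below the minimum of average variable cost. AVC = VC/Q = 12 - 4Q + Q^2.
At the minimum of AVC, MC = AVC. MC = 12 - 8Q + 3Q^2; setting MC = AVC gives 2Q^2 - 4Q = 0, so Q = 2. min AVC = 8.
For P < £8 the firm produces nothing.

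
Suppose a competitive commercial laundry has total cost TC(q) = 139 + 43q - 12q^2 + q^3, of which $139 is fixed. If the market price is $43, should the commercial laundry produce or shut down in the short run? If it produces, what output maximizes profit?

Variable cost is VC = 43q - 12q^2 + q^3, so AVC = VC/q = 43 - 12q + q^2 and MC = dTC/dq = 43 - 24q + 3q^2.
AVC hits its minimum where MC = AVC, at q = 6, giving min AVC = 43 - 12·6 + 6^2 = $7.
P = $43 exceeds min AVC = $7, so the firm stays open.
Set P = MC: 43 = 43 - 24q + 3q^2 → -24q + 3q^2 = 0. The roots are q = 0 and q = 8; the profit-maximizing output is on the rising part of MC, so q* = 8.
Check: AVC at q = 8 is $11 ≤ P, so revenue covers variable cost.
Profit = P·q − TC = 43·8 − 227 = $117.

Produce at q = 8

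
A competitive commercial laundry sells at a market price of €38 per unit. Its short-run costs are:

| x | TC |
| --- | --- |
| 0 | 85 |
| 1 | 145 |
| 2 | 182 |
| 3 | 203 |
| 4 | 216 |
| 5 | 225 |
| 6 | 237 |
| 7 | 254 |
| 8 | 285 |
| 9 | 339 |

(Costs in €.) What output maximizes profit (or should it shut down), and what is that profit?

Tabulate TR − TC: x=0: -85; x=1: -107; x=2: -106; x=3: -89; x=4: -64; x=5: -35; x=6: -9; x=7: 12; x=8: 19; x=9: 3.
Profit is maximized at x = 8. AVC there is 200/8 = €25 ≤ P, so producing beats shutting down (which would give -€85).

x = 8; profit = €19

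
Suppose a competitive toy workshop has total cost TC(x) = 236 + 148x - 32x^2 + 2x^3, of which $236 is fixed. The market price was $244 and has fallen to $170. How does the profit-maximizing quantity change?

Output falls from 12 to 11

AVC = 148 - 32x + 2x^2, minimized at x = 8 where min AVC = $20. MC = 148 - 64x + 6x^2.
At P = $244 ≥ min AVC, set P = MC on the rising branch: x = 12.
At P = $170 ≥ min AVC, set P = MC: x = 11. The firm stays open but cuts output.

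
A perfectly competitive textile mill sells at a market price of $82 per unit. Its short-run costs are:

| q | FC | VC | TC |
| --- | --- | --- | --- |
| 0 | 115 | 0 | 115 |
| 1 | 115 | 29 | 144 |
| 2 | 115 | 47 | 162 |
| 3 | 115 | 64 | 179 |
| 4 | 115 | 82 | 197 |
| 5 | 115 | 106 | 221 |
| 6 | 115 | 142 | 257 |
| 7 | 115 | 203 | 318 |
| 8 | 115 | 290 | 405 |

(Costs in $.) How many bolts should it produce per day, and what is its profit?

Compute π = P·q − TC at each output: q=0: -115; q=1: -62; q=2: 2; q=3: 67; q=4: 131; q=5: 189; q=6: 235; q=7: 256; q=8: 251.
Profit is maximized at q = 7. AVC there is 203/7 = $29 ≤ P, so producing beats shutting down (which would give -$115).

q = 7; profit = $256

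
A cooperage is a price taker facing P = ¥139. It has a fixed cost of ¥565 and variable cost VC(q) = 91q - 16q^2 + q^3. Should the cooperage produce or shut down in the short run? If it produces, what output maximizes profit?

Strip out fixed cost: VC = 91q - 16q^2 + q^3. Then AVC = 91 - 16q + q^2 and MC = 91 - 32q + 3q^2.
AVC is minimized where dAVC/dq = -16 + 2q = 0, at q = 8; min AVC = 91 - 16·8 + 8^2 = ¥27.
Because ¥139 ≥ ¥27, revenue can cover variable cost; the firm operates.
P = MC gives -48 - 32q + 3q^2 = 0, with roots -4/3 and 12. Take the larger (rising MC): q* = 12.
Check: AVC at q = 12 is ¥43 ≤ P, so revenue covers variable cost.
Profit = P·q − TC = 139·12 − 1081 = ¥587.

Produce at q = 12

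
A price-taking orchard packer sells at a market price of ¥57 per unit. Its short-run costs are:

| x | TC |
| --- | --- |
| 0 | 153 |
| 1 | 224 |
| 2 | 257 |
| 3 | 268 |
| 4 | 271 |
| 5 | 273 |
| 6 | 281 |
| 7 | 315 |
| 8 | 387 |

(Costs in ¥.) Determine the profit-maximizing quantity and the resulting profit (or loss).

Compute π = P·x − TC at each output: x=0: -153; x=1: -167; x=2: -143; x=3: -97; x=4: -43; x=5: 12; x=6: 61; x=7: 84; x=8: 69.
Profit is maximized at x = 7. AVC there is 162/7 = ¥23.14 ≤ P, so producing beats shutting down (which would give -¥153).

x = 7; profit = ¥84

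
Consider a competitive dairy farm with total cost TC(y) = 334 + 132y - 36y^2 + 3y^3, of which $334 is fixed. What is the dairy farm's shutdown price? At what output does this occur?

Short-run supply begins at min AVC. From VC = 132y - 36y^2 + 3y^3, AVC = 132 - 36y + 3y^2.
At the minimum of AVC, MC = AVC. MC = 132 - 72y + 9y^2; setting MC = AVC gives 6y^2 - 36y = 0, so y = 6. min AVC = 24.
So the shutdown price is $24.

$24 per unit, at y = 6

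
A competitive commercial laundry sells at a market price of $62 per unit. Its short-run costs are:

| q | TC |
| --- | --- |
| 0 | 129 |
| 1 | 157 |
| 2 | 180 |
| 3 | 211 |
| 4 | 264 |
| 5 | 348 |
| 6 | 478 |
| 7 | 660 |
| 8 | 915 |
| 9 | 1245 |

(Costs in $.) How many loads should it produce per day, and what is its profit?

q = 4; profit = -$16

Profit at each row (π = 62q − TC): q=0: -129; q=1: -95; q=2: -56; q=3: -25; q=4: -16; q=5: -38; q=6: -106; q=7: -226; q=8: -419; q=9: -687.
Profit is maximized at q = 4. AVC there is 135/4 = $33.75 ≤ P, so producing beats shutting down (which would give -$129).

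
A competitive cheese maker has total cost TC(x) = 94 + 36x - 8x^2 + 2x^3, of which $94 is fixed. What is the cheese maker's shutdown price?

The firm shuts down when price falls below the minimum of average variable cost. AVC = VC/x = 36 - 8x + 2x^2.
dAVC/dx = -8 + 4x = 0 gives x = 2. min AVC = 36 - 8·2 + 2·2^2 = 28.
So the shutdown price is $28.

$28 per unit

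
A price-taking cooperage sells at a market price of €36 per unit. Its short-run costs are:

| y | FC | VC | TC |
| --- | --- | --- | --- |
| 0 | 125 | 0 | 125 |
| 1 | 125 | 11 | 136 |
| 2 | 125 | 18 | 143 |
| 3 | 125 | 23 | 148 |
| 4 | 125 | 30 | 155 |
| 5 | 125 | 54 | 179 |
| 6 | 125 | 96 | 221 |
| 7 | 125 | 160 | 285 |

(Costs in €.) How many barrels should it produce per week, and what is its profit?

y = 5; profit = €1

Profit at each row (π = 36y − TC): y=0: -125; y=1: -100; y=2: -71; y=3: -40; y=4: -11; y=5: 1; y=6: -5; y=7: -33.
Profit is maximized at y = 5. AVC there is 54/5 = €10.80 ≤ P, so producing beats shutting down (which would give -€125).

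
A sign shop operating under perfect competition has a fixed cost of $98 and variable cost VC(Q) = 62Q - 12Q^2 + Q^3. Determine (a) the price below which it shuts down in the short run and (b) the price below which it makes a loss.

Shutdown price = $26; break-even price = $41

Shutdown price = min AVC. AVC = 62 - 12Q + Q^2, with vertex at Q = 6 and minimum $26.
ATC = 98/Q + 62 - 12Q + Q^2. Setting dATC/dQ = −98/Q^2 − 12 + 2Q = 0 gives Q = 7 (since 2·7^3 − 12·7^2 = 98).
min ATC = 98/7 + 62 − 12·7 + 7^2 = $41. That is the break-even price.
For $26 ≤ P < $41 the firm produces at a loss; below $26 it shuts down.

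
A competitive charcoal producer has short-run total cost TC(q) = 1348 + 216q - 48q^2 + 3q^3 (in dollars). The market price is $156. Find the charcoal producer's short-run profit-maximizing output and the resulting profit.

Profit = -$148 at q = 10

AVC = 216 - 48q + 3q^2 has its minimum $24 at q = 8; price $156 clears that bar, so the firm operates.
MC = 216 - 96q + 9q^2. Setting P = MC and taking the root on the rising branch gives q* = 10.
TR = 156·10 = 1560. TC = 1348 + 360 = 1708. Profit = 1560 − 1708 = -$148.
By producing, the firm covers all variable cost plus $1200 of fixed cost; shutting down would lose the full $1348.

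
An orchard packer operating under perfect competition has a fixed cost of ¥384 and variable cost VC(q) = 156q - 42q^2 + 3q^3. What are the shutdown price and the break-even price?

Shutdown price = ¥9; break-even price = ¥60

Shutdown price = min AVC. AVC = 156 - 42q + 3q^2, with vertex at q = 7 and minimum ¥9.
ATC = 384/q + 156 - 42q + 3q^2. Setting dATC/dq = −384/q^2 − 42 + 6q = 0 gives q = 8 (since 6·8^3 − 42·8^2 = 384).
min ATC = 384/8 + 156 − 42·8 + 3·8^2 = ¥60. That is the break-even price.
Between these two prices the firm operates at a loss; above ¥60 it earns a profit.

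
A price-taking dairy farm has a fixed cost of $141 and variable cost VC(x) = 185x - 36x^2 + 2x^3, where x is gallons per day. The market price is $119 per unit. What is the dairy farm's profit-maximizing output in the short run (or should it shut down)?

From TC, MC = TC'(x) = 185 - 72x + 6x^2 and AVC = VC/x = 185 - 36x + 2x^2.
AVC hits its minimum where MC = AVC, at x = 9, giving min AVC = 185 - 36·9 + 2·9^2 = $23.
Because $119 ≥ $23, revenue can cover variable cost; the firm operates.
Solving P = MC: 66 - 72x + 6x^2 = 0 ⇒ x = 1 or 11. On the upward-sloping branch, x* = 11.
Check: AVC at x = 11 is $31 ≤ P, so revenue covers variable cost.
Profit = P·x − TC = 119·11 − 482 = $827.

Produce at x = 11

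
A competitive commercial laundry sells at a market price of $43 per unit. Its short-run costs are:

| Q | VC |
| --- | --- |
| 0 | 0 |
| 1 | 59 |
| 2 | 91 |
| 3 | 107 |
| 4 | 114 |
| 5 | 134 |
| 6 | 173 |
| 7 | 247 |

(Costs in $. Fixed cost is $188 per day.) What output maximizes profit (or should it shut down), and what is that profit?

Q = 6; profit = -$103

Profit at each row (π = 43Q − TC): Q=0: -188; Q=1: -204; Q=2: -193; Q=3: -166; Q=4: -130; Q=5: -107; Q=6: -103; Q=7: -134.
Profit is maximized at Q = 6. AVC there is 173/6 = $28.83 ≤ P, so producing beats shutting down (which would give -$188).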